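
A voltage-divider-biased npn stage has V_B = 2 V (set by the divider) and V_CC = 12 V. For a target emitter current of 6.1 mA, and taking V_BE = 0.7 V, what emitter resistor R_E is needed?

R_E ≈ 0.21 kΩ

V_E = V_B − V_BE = 2 − 0.7 = 1.3 V.
R_E = V_E / I_E = 1.3 / 6.1 = 0.213 kΩ.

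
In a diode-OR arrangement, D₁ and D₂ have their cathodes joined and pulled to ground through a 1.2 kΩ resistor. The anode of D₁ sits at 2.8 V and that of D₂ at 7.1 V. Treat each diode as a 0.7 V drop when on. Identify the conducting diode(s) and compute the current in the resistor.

Assume both conduct. Then node N would need to be at both 2.8−0.7 = 2.1 V and 7.1−0.7 = 6.4 V, which is impossible.
Assume only D₂ conducts: V_N = 7.1 − 0.7 = 6.4 V, so I_R = 6.4/1.2 = 5.33 mA.
Check D₁: its anode-to-cathode voltage is 2.8 − 6.4 = -3.6 V < 0.7 V, so it is off. The assumption is consistent.

Only D₂ conducts; I_R ≈ 5.3 mA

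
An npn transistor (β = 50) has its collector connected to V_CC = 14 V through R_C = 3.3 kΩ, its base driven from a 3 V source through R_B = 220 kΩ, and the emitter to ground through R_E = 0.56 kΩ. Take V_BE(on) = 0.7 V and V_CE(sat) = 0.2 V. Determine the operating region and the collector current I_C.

active; I_C ≈ 0.46 mA

Assume active. Base-emitter loop: I_B = (V_BB − V_BE)/(R_B + (β+1)R_E) = (3 − 0.7)/(220 + 51×0.56) = 0.00925 mA.
I_C = β·I_B = 50×0.00925 = 0.463 mA.
V_CE = V_CC − I_C·R_C − I_E·R_E = 14 − 0.463×3.3 − 0.472×0.56 = 12.2 V > V_CE(sat), so the active-region assumption holds.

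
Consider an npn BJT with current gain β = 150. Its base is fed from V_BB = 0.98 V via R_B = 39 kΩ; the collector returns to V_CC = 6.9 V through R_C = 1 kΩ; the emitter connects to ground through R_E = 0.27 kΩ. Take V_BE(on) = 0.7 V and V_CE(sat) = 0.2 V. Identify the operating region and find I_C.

Assume active. Base-emitter loop: I_B = (V_BB − V_BE)/(R_B + (β+1)R_E) = (0.98 − 0.7)/(39 + 151×0.27) = 0.00351 mA.
I_C = β·I_B = 150×0.00351 = 0.527 mA.
V_CE = V_CC − I_C·R_C − I_E·R_E = 6.9 − 0.527×1 − 0.53×0.27 = 6.23 V > V_CE(sat), so the active-region assumption holds.

active; I_C ≈ 0.53 mA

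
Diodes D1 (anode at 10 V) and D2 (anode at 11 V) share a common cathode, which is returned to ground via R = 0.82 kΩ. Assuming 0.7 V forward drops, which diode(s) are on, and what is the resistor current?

Assume both conduct. Then node N would need to be at both 10−0.7 = 9.3 V and 11−0.7 = 10.3 V, which is impossible.
Assume only D2 conducts: V_N = 11 − 0.7 = 10.3 V, so I_R = 10.3/0.82 = 12.6 mA.
Check D1: its anode-to-cathode voltage is 10 − 10.3 = -0.3 V < 0.7 V, so it is off. The assumption is consistent.

Only D2 conducts; I_R ≈ 13 mA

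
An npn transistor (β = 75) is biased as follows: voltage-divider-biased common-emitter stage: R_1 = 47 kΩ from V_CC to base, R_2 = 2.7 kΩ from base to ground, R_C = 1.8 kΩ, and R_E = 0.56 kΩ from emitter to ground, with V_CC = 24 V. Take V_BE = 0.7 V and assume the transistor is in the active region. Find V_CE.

V_CE ≈ 22 V

Thevenize the base divider: V_Th = V_CC·R_2/(R_1+R_2) = 24×2.7/49.7 = 1.3 V, R_Th = R_1‖R_2 = 2.55 kΩ.
Base-emitter loop: V_Th = I_B·R_Th + V_BE + (β+1)I_B·R_E, so I_B = (1.3 − 0.7) / (2.55 + 76×0.56) = 0.0134 mA.
I_C = β·I_B = 75×0.0134 = 1 mA, and I_E = (β+1)I_B = 1.02 mA.
V_CE = V_CC − I_C·R_C − I_E·R_E = 24 − 1×1.8 − 1.02×0.56 = 21.6 V.
V_CE = 21.6 V > 0.2 V confirms active-region operation.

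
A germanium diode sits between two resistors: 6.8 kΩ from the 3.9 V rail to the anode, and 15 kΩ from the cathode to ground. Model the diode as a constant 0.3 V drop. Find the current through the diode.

The two resistors are in series with the diode, so KVL gives 3.9 = I·6.8 + 0.3 + I·15.
I = (3.9 − 0.3) / (6.8 + 15) kΩ = 3.6 / 21.8 = 0.165 mA.

I ≈ 0.17 mA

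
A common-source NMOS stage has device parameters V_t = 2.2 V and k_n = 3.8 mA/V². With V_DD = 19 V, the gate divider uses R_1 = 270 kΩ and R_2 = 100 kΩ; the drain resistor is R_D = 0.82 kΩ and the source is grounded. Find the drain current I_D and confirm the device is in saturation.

V_G = V_DD·R_2/(R_1+R_2) = 19×100/370 = 5.14 V. With the source grounded, V_GS = V_G = 5.14 V.
Assume saturation: I_D = (k_n/2)(V_GS − V_t)² = (3.8/2)×(5.14 − 2.2)² = 1.9×2.94² = 16.4 mA.
V_DS = V_DD − I_D·R_D = 19 − 16.4×0.82 = 5.58 V.
Saturation requires V_DS ≥ V_GS − V_t = 2.94 V; 5.58 ≥ 2.94 ✓.

I_D ≈ 16 mA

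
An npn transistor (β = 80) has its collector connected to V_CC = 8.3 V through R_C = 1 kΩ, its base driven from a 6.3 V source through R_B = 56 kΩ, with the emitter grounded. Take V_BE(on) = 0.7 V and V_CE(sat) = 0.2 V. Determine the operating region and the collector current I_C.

active; I_C ≈ 8 mA

Assume active. Base-emitter loop: I_B = (V_BB − V_BE)/R_B = (6.3 − 0.7)/56 = 0.1 mA.
I_C = β·I_B = 80×0.1 = 8 mA.
V_CE = V_CC − I_C·R_C = 8.3 − 8×1 = 0.3 V > V_CE(sat), so the active-region assumption holds.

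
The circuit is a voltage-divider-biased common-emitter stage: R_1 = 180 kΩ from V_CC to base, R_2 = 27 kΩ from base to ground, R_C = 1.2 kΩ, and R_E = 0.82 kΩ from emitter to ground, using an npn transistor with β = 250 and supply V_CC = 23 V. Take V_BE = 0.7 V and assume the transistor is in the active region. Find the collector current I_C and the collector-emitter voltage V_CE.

I_C ≈ 2.5 mA, V_CE ≈ 18 V

Thevenize the base divider: V_Th = V_CC·R_2/(R_1+R_2) = 23×27/207 = 3 V, R_Th = R_1‖R_2 = 23.5 kΩ.
Base-emitter loop: V_Th = I_B·R_Th + V_BE + (β+1)I_B·R_E, so I_B = (3 − 0.7) / (23.5 + 251×0.82) = 0.01 mA.
I_C = β·I_B = 250×0.01 = 2.51 mA, and I_E = (β+1)I_B = 2.52 mA.
V_CE = V_CC − I_C·R_C − I_E·R_E = 23 − 2.51×1.2 − 2.52×0.82 = 17.9 V.
V_CE = 17.9 V > 0.2 V confirms active-region operation.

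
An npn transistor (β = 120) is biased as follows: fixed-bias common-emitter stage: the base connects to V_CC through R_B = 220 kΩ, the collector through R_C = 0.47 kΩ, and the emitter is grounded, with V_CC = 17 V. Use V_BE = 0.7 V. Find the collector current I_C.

I_C ≈ 8.9 mA

Base loop: V_CC = I_B·R_B + V_BE, so I_B = (17 − 0.7)/220 kΩ = 0.0741 mA.
In the active region I_C = β·I_B = 120 × 0.0741 = 8.89 mA.
Collector loop: V_CE = V_CC − I_C·R_C = 17 − 8.89×0.47 = 12.8 V.
Since V_CE = 12.8 V > V_CE(sat) ≈ 0.2 V, the transistor is in the active region as assumed.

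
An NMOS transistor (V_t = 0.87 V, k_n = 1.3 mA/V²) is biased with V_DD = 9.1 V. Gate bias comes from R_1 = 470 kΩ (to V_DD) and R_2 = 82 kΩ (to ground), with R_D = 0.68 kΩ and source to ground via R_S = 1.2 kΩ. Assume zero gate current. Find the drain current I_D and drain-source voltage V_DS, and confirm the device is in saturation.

V_G = V_DD·R_2/(R_1+R_2) = 9.1×82/552 = 1.35 V.
Assume saturation: I_D = (k_n/2)(V_GS − V_t)² with V_GS = V_G − I_D·R_S = 1.35 − 1.2·I_D.
Substituting gives 0.936·I_D² − 1.75·I_D + 0.151 = 0, with roots I_D = 0.0905 or 1.78 mA.
The root I_D = 1.78 mA gives V_GS = -0.785 V ≤ V_t, so take I_D = 0.0905 mA.
Then V_GS = 1.24 V and V_DS = V_DD − I_D(R_D+R_S) = 9.1 − 0.0905×1.88 = 8.93 V.
Saturation requires V_DS ≥ V_GS − V_t = 0.373 V; 8.93 ≥ 0.373 ✓.

I_D ≈ 0.091 mA, V_DS ≈ 8.9 V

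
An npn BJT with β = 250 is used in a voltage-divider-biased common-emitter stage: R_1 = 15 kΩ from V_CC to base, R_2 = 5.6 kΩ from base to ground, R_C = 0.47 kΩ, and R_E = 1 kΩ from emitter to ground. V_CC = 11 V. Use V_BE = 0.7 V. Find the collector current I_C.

Thevenize the base divider: V_Th = V_CC·R_2/(R_1+R_2) = 11×5.6/20.6 = 2.99 V, R_Th = R_1‖R_2 = 4.08 kΩ.
Base-emitter loop: V_Th = I_B·R_Th + V_BE + (β+1)I_B·R_E, so I_B = (2.99 − 0.7) / (4.08 + 251×1) = 0.00898 mA.
I_C = β·I_B = 250×0.00898 = 2.24 mA, and I_E = (β+1)I_B = 2.25 mA.
V_CE = V_CC − I_C·R_C − I_E·R_E = 11 − 2.24×0.47 − 2.25×1 = 7.69 V.
V_CE = 7.69 V > 0.2 V confirms active-region operation.

I_C ≈ 2.2 mA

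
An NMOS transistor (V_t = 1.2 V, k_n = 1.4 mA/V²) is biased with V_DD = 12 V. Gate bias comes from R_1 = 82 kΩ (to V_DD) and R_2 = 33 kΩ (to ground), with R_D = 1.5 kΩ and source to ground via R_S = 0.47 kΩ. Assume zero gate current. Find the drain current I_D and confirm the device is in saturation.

V_G = V_DD·R_2/(R_1+R_2) = 12×33/115 = 3.44 V.
Assume saturation: I_D = (k_n/2)(V_GS − V_t)² with V_GS = V_G − I_D·R_S = 3.44 − 0.47·I_D.
Substituting gives 0.155·I_D² − 2.48·I_D + 3.52 = 0, with roots I_D = 1.58 or 14.4 mA.
The root I_D = 14.4 mA gives V_GS = -3.34 V ≤ V_t, so take I_D = 1.58 mA.
Then V_GS = 2.7 V and V_DS = V_DD − I_D(R_D+R_S) = 12 − 1.58×1.97 = 8.89 V.
Saturation requires V_DS ≥ V_GS − V_t = 1.5 V; 8.89 ≥ 1.5 ✓.

I_D ≈ 1.6 mA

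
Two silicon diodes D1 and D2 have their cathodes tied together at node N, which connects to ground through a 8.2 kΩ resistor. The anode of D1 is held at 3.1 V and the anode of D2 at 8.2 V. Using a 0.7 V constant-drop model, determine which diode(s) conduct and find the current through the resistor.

Only D2 conducts; I_R ≈ 0.91 mA

Assume both conduct. Then node N would need to be at both 3.1−0.7 = 2.4 V and 8.2−0.7 = 7.5 V, which is impossible.
Assume only D2 conducts: V_N = 8.2 − 0.7 = 7.5 V, so I_R = 7.5/8.2 = 0.915 mA.
Check D1: its anode-to-cathode voltage is 3.1 − 7.5 = -4.4 V < 0.7 V, so it is off. The assumption is consistent.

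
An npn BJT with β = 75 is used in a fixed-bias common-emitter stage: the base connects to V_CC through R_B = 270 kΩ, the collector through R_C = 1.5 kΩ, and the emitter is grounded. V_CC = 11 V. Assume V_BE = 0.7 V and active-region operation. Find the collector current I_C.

Base loop: V_CC = I_B·R_B + V_BE, so I_B = (11 − 0.7)/270 kΩ = 0.0381 mA.
In the active region I_C = β·I_B = 75 × 0.0381 = 2.86 mA.
Collector loop: V_CE = V_CC − I_C·R_C = 11 − 2.86×1.5 = 6.71 V.
Since V_CE = 6.71 V > V_CE(sat) ≈ 0.2 V, the transistor is in the active region as assumed.

I_C ≈ 2.9 mA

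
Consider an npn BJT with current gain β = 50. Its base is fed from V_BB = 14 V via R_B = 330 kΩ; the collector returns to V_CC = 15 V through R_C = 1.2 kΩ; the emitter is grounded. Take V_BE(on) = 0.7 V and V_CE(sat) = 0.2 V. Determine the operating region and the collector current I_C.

Assume active. Base-emitter loop: I_B = (V_BB − V_BE)/R_B = (14 − 0.7)/330 = 0.0403 mA.
I_C = β·I_B = 50×0.0403 = 2.02 mA.
V_CE = V_CC − I_C·R_C = 15 − 2.02×1.2 = 12.6 V > V_CE(sat), so the active-region assumption holds.

active; I_C ≈ 2 mA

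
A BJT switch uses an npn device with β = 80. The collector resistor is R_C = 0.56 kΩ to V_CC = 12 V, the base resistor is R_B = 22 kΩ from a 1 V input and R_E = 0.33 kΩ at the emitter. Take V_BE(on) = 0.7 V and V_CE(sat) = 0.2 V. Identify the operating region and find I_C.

Assume active. Base-emitter loop: I_B = (V_BB − V_BE)/(R_B + (β+1)R_E) = (1 − 0.7)/(22 + 81×0.33) = 0.00616 mA.
I_C = β·I_B = 80×0.00616 = 0.493 mA.
V_CE = V_CC − I_C·R_C − I_E·R_E = 12 − 0.493×0.56 − 0.499×0.33 = 11.6 V > V_CE(sat), so the active-region assumption holds.

active; I_C ≈ 0.49 mA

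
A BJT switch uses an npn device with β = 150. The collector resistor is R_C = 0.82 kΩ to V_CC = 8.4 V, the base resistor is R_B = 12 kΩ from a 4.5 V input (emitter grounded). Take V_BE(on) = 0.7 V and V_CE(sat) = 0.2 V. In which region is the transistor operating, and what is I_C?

saturation; I_C ≈ 10 mA

Assume active: I_B = (4.5 − 0.7)/12 = 0.317 mA, giving I_C = β·I_B = 47.5 mA.
But then V_CE = 8.4 − 47.5×0.82 = -30.5 V < V_CE(sat) = 0.2 V — impossible in the active region.
So the transistor is saturated. With V_CE = 0.2 V, I_C = (V_CC − 0.2)/R_C = 8.2/0.82 = 10 mA.
Check: β·I_B = 47.5 mA > I_C = 10 mA, confirming saturation.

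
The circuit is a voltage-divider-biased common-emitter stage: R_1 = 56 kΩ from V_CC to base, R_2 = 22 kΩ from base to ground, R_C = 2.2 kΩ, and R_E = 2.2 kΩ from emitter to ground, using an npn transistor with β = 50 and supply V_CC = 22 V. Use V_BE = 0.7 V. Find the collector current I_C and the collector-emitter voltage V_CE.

Thevenize the base divider: V_Th = V_CC·R_2/(R_1+R_2) = 22×22/78 = 6.21 V, R_Th = R_1‖R_2 = 15.8 kΩ.
Base-emitter loop: V_Th = I_B·R_Th + V_BE + (β+1)I_B·R_E, so I_B = (6.21 − 0.7) / (15.8 + 51×2.2) = 0.043 mA.
I_C = β·I_B = 50×0.043 = 2.15 mA, and I_E = (β+1)I_B = 2.19 mA.
V_CE = V_CC − I_C·R_C − I_E·R_E = 22 − 2.15×2.2 − 2.19×2.2 = 12.4 V.
V_CE = 12.4 V > 0.2 V confirms active-region operation.

I_C ≈ 2.2 mA, V_CE ≈ 12 V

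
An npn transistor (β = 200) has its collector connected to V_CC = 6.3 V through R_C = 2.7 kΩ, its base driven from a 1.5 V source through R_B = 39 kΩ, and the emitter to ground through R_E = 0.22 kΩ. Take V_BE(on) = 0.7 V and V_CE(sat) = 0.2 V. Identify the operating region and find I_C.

Assume active. Base-emitter loop: I_B = (V_BB − V_BE)/(R_B + (β+1)R_E) = (1.5 − 0.7)/(39 + 201×0.22) = 0.00961 mA.
I_C = β·I_B = 200×0.00961 = 1.92 mA.
V_CE = V_CC − I_C·R_C − I_E·R_E = 6.3 − 1.92×2.7 − 1.93×0.22 = 0.684 V > V_CE(sat), so the active-region assumption holds.

active; I_C ≈ 1.9 mA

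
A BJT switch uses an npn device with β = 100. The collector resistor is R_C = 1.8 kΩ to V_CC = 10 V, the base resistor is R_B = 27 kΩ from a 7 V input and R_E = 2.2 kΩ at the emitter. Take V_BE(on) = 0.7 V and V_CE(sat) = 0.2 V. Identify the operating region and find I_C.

saturation; I_C ≈ 2.4 mA

Assume active: I_B = (7 − 0.7)/(27 + 101×2.2) = 0.0253 mA, I_C = β·I_B = 2.53 mA.
Then V_CE = 10 − 2.53×1.8 − 2.55×2.2 = -0.168 V < 0.2 V — the active assumption fails.
Re-solve with V_CE = 0.2 V. KCL at the emitter: V_E/R_E = (V_BB−0.7−V_E)/R_B + (V_CC−0.2−V_E)/R_C, giving V_E = 5.42 V.
I_C = (V_CC − 0.2 − V_E)/R_C = (9.8 − 5.42)/1.8 = 2.43 mA.
Check: I_B = (6.3 − 5.42)/27 = 0.0325 mA, and β·I_B = 3.25 mA > I_C, confirming saturation.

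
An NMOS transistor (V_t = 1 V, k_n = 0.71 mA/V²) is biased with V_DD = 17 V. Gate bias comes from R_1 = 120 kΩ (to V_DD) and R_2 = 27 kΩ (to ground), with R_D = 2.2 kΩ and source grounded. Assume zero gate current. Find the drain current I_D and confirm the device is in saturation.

V_G = V_DD·R_2/(R_1+R_2) = 17×27/147 = 3.12 V. With the source grounded, V_GS = V_G = 3.12 V.
Assume saturation: I_D = (k_n/2)(V_GS − V_t)² = (0.71/2)×(3.12 − 1)² = 0.355×2.12² = 1.6 mA.
V_DS = V_DD − I_D·R_D = 17 − 1.6×2.2 = 13.5 V.
Saturation requires V_DS ≥ V_GS − V_t = 2.12 V; 13.5 ≥ 2.12 ✓.

I_D ≈ 1.6 mA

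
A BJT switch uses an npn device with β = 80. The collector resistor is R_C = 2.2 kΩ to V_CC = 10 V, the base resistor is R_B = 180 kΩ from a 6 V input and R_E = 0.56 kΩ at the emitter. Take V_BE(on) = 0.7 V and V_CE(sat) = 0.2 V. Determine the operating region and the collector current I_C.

Assume active. Base-emitter loop: I_B = (V_BB − V_BE)/(R_B + (β+1)R_E) = (6 − 0.7)/(180 + 81×0.56) = 0.0235 mA.
I_C = β·I_B = 80×0.0235 = 1.88 mA.
V_CE = V_CC − I_C·R_C − I_E·R_E = 10 − 1.88×2.2 − 1.9×0.56 = 4.79 V > V_CE(sat), so the active-region assumption holds.

active; I_C ≈ 1.9 mA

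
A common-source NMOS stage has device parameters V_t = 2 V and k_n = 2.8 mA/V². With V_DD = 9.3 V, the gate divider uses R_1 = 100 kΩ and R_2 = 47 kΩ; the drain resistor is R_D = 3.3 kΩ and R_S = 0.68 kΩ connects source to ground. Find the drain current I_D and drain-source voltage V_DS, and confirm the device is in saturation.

V_G = V_DD·R_2/(R_1+R_2) = 9.3×47/147 = 2.97 V.
Assume saturation: I_D = (k_n/2)(V_GS − V_t)² with V_GS = V_G − I_D·R_S = 2.97 − 0.68·I_D.
Substituting gives 0.647·I_D² − 2.85·I_D + 1.33 = 0, with roots I_D = 0.528 or 3.88 mA.
The root I_D = 3.88 mA gives V_GS = 0.335 V ≤ V_t, so take I_D = 0.528 mA.
Then V_GS = 2.61 V and V_DS = V_DD − I_D(R_D+R_S) = 9.3 − 0.528×3.98 = 7.2 V.
Saturation requires V_DS ≥ V_GS − V_t = 0.614 V; 7.2 ≥ 0.614 ✓.

I_D ≈ 0.53 mA, V_DS ≈ 7.2 V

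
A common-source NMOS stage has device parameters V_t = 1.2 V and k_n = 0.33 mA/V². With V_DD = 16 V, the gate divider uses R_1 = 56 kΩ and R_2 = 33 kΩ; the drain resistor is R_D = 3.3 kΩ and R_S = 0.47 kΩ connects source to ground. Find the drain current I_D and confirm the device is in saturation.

I_D ≈ 2.2 mA

V_G = V_DD·R_2/(R_1+R_2) = 16×33/89 = 5.93 V.
Assume saturation: I_D = (k_n/2)(V_GS − V_t)² with V_GS = V_G − I_D·R_S = 5.93 − 0.47·I_D.
Substituting gives 0.0364·I_D² − 1.73·I_D + 3.7 = 0, with roots I_D = 2.24 or 45.3 mA.
The root I_D = 45.3 mA gives V_GS = -15.4 V ≤ V_t, so take I_D = 2.24 mA.
Then V_GS = 4.88 V and V_DS = V_DD − I_D(R_D+R_S) = 16 − 2.24×3.77 = 7.57 V.
Saturation requires V_DS ≥ V_GS − V_t = 3.68 V; 7.57 ≥ 3.68 ✓.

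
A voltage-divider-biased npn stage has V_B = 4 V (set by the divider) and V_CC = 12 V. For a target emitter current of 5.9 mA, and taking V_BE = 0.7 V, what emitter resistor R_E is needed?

R_E ≈ 0.56 kΩ

V_E = V_B − V_BE = 4 − 0.7 = 3.3 V.
R_E = V_E / I_E = 3.3 / 5.9 = 0.559 kΩ.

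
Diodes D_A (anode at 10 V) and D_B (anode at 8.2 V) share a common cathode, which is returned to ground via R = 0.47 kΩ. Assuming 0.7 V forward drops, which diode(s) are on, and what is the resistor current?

Assume both conduct. Then node N would need to be at both 10−0.7 = 9.3 V and 8.2−0.7 = 7.5 V, which is impossible.
Assume only D_A conducts: V_N = 10 − 0.7 = 9.3 V, so I_R = 9.3/0.47 = 19.8 mA.
Check D_B: its anode-to-cathode voltage is 8.2 − 9.3 = -1.1 V < 0.7 V, so it is off. The assumption is consistent.

Only D_A conducts; I_R ≈ 20 mA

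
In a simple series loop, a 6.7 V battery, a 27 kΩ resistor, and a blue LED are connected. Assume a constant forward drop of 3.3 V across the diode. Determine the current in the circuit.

KVL around the loop: 6.7 = V_D + I·R = 3.3 + I × 27 kΩ.
So I = (6.7 − 3.3) / 27 kΩ = 3.4 / 27 = 0.126 mA.

I ≈ 0.13 mA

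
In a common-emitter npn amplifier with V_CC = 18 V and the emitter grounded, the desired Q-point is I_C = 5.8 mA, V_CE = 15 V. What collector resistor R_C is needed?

Collector loop: V_CC = I_C·R_C + V_CE.
R_C = (V_CC − V_CE)/I_C = (18 − 15)/5.8 = 0.517 kΩ.

R_C ≈ 0.52 kΩ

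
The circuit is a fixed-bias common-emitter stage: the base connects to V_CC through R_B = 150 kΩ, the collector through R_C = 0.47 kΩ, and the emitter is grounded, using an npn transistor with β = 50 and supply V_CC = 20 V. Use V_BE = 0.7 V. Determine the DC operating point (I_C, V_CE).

Base loop: V_CC = I_B·R_B + V_BE, so I_B = (20 − 0.7)/150 kΩ = 0.129 mA.
In the active region I_C = β·I_B = 50 × 0.129 = 6.43 mA.
Collector loop: V_CE = V_CC − I_C·R_C = 20 − 6.43×0.47 = 17 V.
Since V_CE = 17 V > V_CE(sat) ≈ 0.2 V, the transistor is in the active region as assumed.

I_C ≈ 6.4 mA, V_CE ≈ 17 V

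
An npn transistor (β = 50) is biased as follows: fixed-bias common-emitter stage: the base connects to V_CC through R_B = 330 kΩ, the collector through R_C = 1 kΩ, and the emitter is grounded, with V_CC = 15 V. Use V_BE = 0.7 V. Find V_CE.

Base loop: V_CC = I_B·R_B + V_BE, so I_B = (15 − 0.7)/330 kΩ = 0.0433 mA.
In the active region I_C = β·I_B = 50 × 0.0433 = 2.17 mA.
Collector loop: V_CE = V_CC − I_C·R_C = 15 − 2.17×1 = 12.8 V.
Since V_CE = 12.8 V > V_CE(sat) ≈ 0.2 V, the transistor is in the active region as assumed.

V_CE ≈ 13 V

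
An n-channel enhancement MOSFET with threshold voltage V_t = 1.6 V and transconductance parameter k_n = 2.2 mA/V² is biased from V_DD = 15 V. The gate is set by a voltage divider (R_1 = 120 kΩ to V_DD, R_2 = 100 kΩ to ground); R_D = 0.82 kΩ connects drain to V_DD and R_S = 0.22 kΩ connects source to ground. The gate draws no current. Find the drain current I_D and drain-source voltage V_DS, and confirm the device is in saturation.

V_G = V_DD·R_2/(R_1+R_2) = 15×100/220 = 6.82 V.
Assume saturation: I_D = (k_n/2)(V_GS − V_t)² with V_GS = V_G − I_D·R_S = 6.82 − 0.22·I_D.
Substituting gives 0.0532·I_D² − 3.53·I_D + 30 = 0, with roots I_D = 10 or 56.2 mA.
The root I_D = 56.2 mA gives V_GS = -5.55 V ≤ V_t, so take I_D = 10 mA.
Then V_GS = 4.62 V and V_DS = V_DD − I_D(R_D+R_S) = 15 − 10×1.04 = 4.59 V.
Saturation requires V_DS ≥ V_GS − V_t = 3.02 V; 4.59 ≥ 3.02 ✓.

I_D ≈ 10 mA, V_DS ≈ 4.6 V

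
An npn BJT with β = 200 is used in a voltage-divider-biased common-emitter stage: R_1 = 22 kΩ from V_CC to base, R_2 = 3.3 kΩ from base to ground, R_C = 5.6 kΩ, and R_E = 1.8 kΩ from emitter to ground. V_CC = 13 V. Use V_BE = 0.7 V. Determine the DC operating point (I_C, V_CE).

Thevenize the base divider: V_Th = V_CC·R_2/(R_1+R_2) = 13×3.3/25.3 = 1.7 V, R_Th = R_1‖R_2 = 2.87 kΩ.
Base-emitter loop: V_Th = I_B·R_Th + V_BE + (β+1)I_B·R_E, so I_B = (1.7 − 0.7) / (2.87 + 201×1.8) = 0.00273 mA.
I_C = β·I_B = 200×0.00273 = 0.546 mA, and I_E = (β+1)I_B = 0.549 mA.
V_CE = V_CC − I_C·R_C − I_E·R_E = 13 − 0.546×5.6 − 0.549×1.8 = 8.95 V.
V_CE = 8.95 V > 0.2 V confirms active-region operation.

I_C ≈ 0.55 mA, V_CE ≈ 9 V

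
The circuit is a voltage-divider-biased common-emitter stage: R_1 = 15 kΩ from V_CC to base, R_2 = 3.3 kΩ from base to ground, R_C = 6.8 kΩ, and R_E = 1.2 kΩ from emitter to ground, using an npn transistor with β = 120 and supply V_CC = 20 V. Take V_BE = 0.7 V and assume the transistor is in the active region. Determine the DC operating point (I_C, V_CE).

Thevenize the base divider: V_Th = V_CC·R_2/(R_1+R_2) = 20×3.3/18.3 = 3.61 V, R_Th = R_1‖R_2 = 2.7 kΩ.
Base-emitter loop: V_Th = I_B·R_Th + V_BE + (β+1)I_B·R_E, so I_B = (3.61 − 0.7) / (2.7 + 121×1.2) = 0.0197 mA.
I_C = β·I_B = 120×0.0197 = 2.36 mA, and I_E = (β+1)I_B = 2.38 mA.
V_CE = V_CC − I_C·R_C − I_E·R_E = 20 − 2.36×6.8 − 2.38×1.2 = 1.11 V.
V_CE = 1.11 V > 0.2 V confirms active-region operation.

I_C ≈ 2.4 mA, V_CE ≈ 1.1 V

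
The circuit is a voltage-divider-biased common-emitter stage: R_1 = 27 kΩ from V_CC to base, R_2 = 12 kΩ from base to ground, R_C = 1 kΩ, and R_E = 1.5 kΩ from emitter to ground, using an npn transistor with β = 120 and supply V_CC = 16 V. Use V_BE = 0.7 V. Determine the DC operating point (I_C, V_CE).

I_C ≈ 2.7 mA, V_CE ≈ 9.3 V

Thevenize the base divider: V_Th = V_CC·R_2/(R_1+R_2) = 16×12/39 = 4.92 V, R_Th = R_1‖R_2 = 8.31 kΩ.
Base-emitter loop: V_Th = I_B·R_Th + V_BE + (β+1)I_B·R_E, so I_B = (4.92 − 0.7) / (8.31 + 121×1.5) = 0.0222 mA.
I_C = β·I_B = 120×0.0222 = 2.67 mA, and I_E = (β+1)I_B = 2.69 mA.
V_CE = V_CC − I_C·R_C − I_E·R_E = 16 − 2.67×1 − 2.69×1.5 = 9.29 V.
V_CE = 9.29 V > 0.2 V confirms active-region operation.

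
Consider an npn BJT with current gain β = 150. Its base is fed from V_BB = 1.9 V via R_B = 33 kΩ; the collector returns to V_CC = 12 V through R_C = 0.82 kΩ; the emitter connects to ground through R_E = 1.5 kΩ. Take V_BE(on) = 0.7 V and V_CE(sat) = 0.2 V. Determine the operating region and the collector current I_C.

active; I_C ≈ 0.69 mA

Assume active. Base-emitter loop: I_B = (V_BB − V_BE)/(R_B + (β+1)R_E) = (1.9 − 0.7)/(33 + 151×1.5) = 0.00462 mA.
I_C = β·I_B = 150×0.00462 = 0.694 mA.
V_CE = V_CC − I_C·R_C − I_E·R_E = 12 − 0.694×0.82 − 0.698×1.5 = 10.4 V > V_CE(sat), so the active-region assumption holds.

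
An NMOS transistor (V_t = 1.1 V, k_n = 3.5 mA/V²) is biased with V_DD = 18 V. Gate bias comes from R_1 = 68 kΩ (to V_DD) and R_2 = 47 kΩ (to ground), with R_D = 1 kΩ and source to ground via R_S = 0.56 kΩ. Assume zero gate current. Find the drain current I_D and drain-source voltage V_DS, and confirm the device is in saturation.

V_G = V_DD·R_2/(R_1+R_2) = 18×47/115 = 7.36 V.
Assume saturation: I_D = (k_n/2)(V_GS − V_t)² with V_GS = V_G − I_D·R_S = 7.36 − 0.56·I_D.
Substituting gives 0.549·I_D² − 13.3·I_D + 68.5 = 0, with roots I_D = 7.48 or 16.7 mA.
The root I_D = 16.7 mA gives V_GS = -1.99 V ≤ V_t, so take I_D = 7.48 mA.
Then V_GS = 3.17 V and V_DS = V_DD − I_D(R_D+R_S) = 18 − 7.48×1.56 = 6.33 V.
Saturation requires V_DS ≥ V_GS − V_t = 2.07 V; 6.33 ≥ 2.07 ✓.

I_D ≈ 7.5 mA, V_DS ≈ 6.3 V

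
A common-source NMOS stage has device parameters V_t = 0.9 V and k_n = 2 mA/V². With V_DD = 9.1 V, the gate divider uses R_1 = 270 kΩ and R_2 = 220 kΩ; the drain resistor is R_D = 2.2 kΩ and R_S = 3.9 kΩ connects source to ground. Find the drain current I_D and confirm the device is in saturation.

V_G = V_DD·R_2/(R_1+R_2) = 9.1×220/490 = 4.09 V.
Assume saturation: I_D = (k_n/2)(V_GS − V_t)² with V_GS = V_G − I_D·R_S = 4.09 − 3.9·I_D.
Substituting gives 15.2·I_D² − 25.8·I_D + 10.1 = 0, with roots I_D = 0.616 or 1.08 mA.
The root I_D = 1.08 mA gives V_GS = -0.141 V ≤ V_t, so take I_D = 0.616 mA.
Then V_GS = 1.68 V and V_DS = V_DD − I_D(R_D+R_S) = 9.1 − 0.616×6.1 = 5.34 V.
Saturation requires V_DS ≥ V_GS − V_t = 0.785 V; 5.34 ≥ 0.785 ✓.

I_D ≈ 0.62 mA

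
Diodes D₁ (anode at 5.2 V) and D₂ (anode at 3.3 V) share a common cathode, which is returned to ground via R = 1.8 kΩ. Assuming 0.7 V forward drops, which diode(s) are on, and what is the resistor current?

Only D₁ conducts; I_R ≈ 2.5 mA

Assume both conduct. Then node N would need to be at both 5.2−0.7 = 4.5 V and 3.3−0.7 = 2.6 V, which is impossible.
Assume only D₁ conducts: V_N = 5.2 − 0.7 = 4.5 V, so I_R = 4.5/1.8 = 2.5 mA.
Check D₂: its anode-to-cathode voltage is 3.3 − 4.5 = -1.2 V < 0.7 V, so it is off. The assumption is consistent.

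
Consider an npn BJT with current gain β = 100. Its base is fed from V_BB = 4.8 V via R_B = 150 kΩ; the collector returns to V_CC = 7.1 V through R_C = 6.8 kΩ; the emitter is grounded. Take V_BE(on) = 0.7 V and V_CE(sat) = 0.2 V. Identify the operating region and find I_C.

Assume active: I_B = (4.8 − 0.7)/150 = 0.0273 mA, giving I_C = β·I_B = 2.73 mA.
But then V_CE = 7.1 − 2.73×6.8 = -11.5 V < V_CE(sat) = 0.2 V — impossible in the active region.
So the transistor is saturated. With V_CE = 0.2 V, I_C = (V_CC − 0.2)/R_C = 6.9/6.8 = 1.01 mA.
Check: β·I_B = 2.73 mA > I_C = 1.01 mA, confirming saturation.

saturation; I_C ≈ 1 mA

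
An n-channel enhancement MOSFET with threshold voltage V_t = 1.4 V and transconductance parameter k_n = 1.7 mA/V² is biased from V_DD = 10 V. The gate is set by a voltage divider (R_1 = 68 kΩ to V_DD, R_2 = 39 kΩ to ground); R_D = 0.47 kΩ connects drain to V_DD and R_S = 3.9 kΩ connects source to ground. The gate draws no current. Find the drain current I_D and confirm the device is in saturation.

I_D ≈ 0.4 mA

V_G = V_DD·R_2/(R_1+R_2) = 10×39/107 = 3.64 V.
Assume saturation: I_D = (k_n/2)(V_GS − V_t)² with V_GS = V_G − I_D·R_S = 3.64 − 3.9·I_D.
Substituting gives 12.9·I_D² − 15.9·I_D + 4.28 = 0, with roots I_D = 0.4 or 0.829 mA.
The root I_D = 0.829 mA gives V_GS = 0.413 V ≤ V_t, so take I_D = 0.4 mA.
Then V_GS = 2.09 V and V_DS = V_DD − I_D(R_D+R_S) = 10 − 0.4×4.37 = 8.25 V.
Saturation requires V_DS ≥ V_GS − V_t = 0.686 V; 8.25 ≥ 0.686 ✓.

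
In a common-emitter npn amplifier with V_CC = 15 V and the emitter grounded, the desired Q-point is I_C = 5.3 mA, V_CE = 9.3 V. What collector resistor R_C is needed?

R_C ≈ 1.1 kΩ

Collector loop: V_CC = I_C·R_C + V_CE.
R_C = (V_CC − V_CE)/I_C = (15 − 9.3)/5.3 = 1.08 kΩ.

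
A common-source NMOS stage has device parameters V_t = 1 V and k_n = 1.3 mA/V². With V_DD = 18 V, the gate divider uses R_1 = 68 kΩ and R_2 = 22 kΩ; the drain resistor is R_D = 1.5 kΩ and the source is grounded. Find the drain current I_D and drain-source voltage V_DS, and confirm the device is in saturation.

I_D ≈ 7.5 mA, V_DS ≈ 6.7 V

V_G = V_DD·R_2/(R_1+R_2) = 18×22/90 = 4.4 V. With the source grounded, V_GS = V_G = 4.4 V.
Assume saturation: I_D = (k_n/2)(V_GS − V_t)² = (1.3/2)×(4.4 − 1)² = 0.65×3.4² = 7.51 mA.
V_DS = V_DD − I_D·R_D = 18 − 7.51×1.5 = 6.73 V.
Saturation requires V_DS ≥ V_GS − V_t = 3.4 V; 6.73 ≥ 3.4 ✓.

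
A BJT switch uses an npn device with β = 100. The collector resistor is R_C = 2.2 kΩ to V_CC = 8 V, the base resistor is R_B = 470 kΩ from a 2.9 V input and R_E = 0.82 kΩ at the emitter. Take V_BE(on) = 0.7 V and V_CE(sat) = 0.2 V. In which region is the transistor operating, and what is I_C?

Assume active. Base-emitter loop: I_B = (V_BB − V_BE)/(R_B + (β+1)R_E) = (2.9 − 0.7)/(470 + 101×0.82) = 0.00398 mA.
I_C = β·I_B = 100×0.00398 = 0.398 mA.
V_CE = V_CC − I_C·R_C − I_E·R_E = 8 − 0.398×2.2 − 0.402×0.82 = 6.79 V > V_CE(sat), so the active-region assumption holds.

active; I_C ≈ 0.4 mA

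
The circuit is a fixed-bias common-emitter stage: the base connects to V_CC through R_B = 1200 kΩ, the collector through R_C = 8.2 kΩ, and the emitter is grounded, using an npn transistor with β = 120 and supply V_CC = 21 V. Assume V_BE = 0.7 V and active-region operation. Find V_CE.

V_CE ≈ 4.4 V

Base loop: V_CC = I_B·R_B + V_BE, so I_B = (21 − 0.7)/1200 kΩ = 0.0169 mA.
In the active region I_C = β·I_B = 120 × 0.0169 = 2.03 mA.
Collector loop: V_CE = V_CC − I_C·R_C = 21 − 2.03×8.2 = 4.35 V.
Since V_CE = 4.35 V > V_CE(sat) ≈ 0.2 V, the transistor is in the active region as assumed.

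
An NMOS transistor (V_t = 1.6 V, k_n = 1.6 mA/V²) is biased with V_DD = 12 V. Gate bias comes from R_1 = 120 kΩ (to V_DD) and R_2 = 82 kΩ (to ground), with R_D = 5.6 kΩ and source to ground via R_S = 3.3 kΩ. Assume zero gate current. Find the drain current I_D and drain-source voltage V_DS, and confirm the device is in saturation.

I_D ≈ 0.71 mA, V_DS ≈ 5.7 V

V_G = V_DD·R_2/(R_1+R_2) = 12×82/202 = 4.87 V.
Assume saturation: I_D = (k_n/2)(V_GS − V_t)² with V_GS = V_G − I_D·R_S = 4.87 − 3.3·I_D.
Substituting gives 8.71·I_D² − 18.3·I_D + 8.56 = 0, with roots I_D = 0.707 or 1.39 mA.
The root I_D = 1.39 mA gives V_GS = 0.281 V ≤ V_t, so take I_D = 0.707 mA.
Then V_GS = 2.54 V and V_DS = V_DD − I_D(R_D+R_S) = 12 − 0.707×8.9 = 5.71 V.
Saturation requires V_DS ≥ V_GS − V_t = 0.94 V; 5.71 ≥ 0.94 ✓.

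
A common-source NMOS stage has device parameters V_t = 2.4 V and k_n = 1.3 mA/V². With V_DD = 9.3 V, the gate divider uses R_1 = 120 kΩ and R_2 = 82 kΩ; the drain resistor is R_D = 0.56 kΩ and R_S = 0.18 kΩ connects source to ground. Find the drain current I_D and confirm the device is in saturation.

I_D ≈ 0.94 mA

V_G = V_DD·R_2/(R_1+R_2) = 9.3×82/202 = 3.78 V.
Assume saturation: I_D = (k_n/2)(V_GS − V_t)² with V_GS = V_G − I_D·R_S = 3.78 − 0.18·I_D.
Substituting gives 0.0211·I_D² − 1.32·I_D + 1.23 = 0, with roots I_D = 0.944 or 61.8 mA.
The root I_D = 61.8 mA gives V_GS = -7.35 V ≤ V_t, so take I_D = 0.944 mA.
Then V_GS = 3.61 V and V_DS = V_DD − I_D(R_D+R_S) = 9.3 − 0.944×0.74 = 8.6 V.
Saturation requires V_DS ≥ V_GS − V_t = 1.21 V; 8.6 ≥ 1.21 ✓.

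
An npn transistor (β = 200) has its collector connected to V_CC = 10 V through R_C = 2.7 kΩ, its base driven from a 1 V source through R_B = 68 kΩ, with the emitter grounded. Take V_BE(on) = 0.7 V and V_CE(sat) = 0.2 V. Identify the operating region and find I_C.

active; I_C ≈ 0.88 mA

Assume active. Base-emitter loop: I_B = (V_BB − V_BE)/R_B = (1 − 0.7)/68 = 0.00441 mA.
I_C = β·I_B = 200×0.00441 = 0.882 mA.
V_CE = V_CC − I_C·R_C = 10 − 0.882×2.7 = 7.62 V > V_CE(sat), so the active-region assumption holds.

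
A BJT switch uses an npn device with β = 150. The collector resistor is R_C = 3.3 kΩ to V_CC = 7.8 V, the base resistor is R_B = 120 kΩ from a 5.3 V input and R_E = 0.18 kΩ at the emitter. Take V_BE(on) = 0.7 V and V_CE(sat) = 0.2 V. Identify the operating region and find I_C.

saturation; I_C ≈ 2.2 mA

Assume active: I_B = (5.3 − 0.7)/(120 + 151×0.18) = 0.0313 mA, I_C = β·I_B = 4.69 mA.
Then V_CE = 7.8 − 4.69×3.3 − 4.72×0.18 = -8.52 V < 0.2 V — the active assumption fails.
Re-solve with V_CE = 0.2 V. KCL at the emitter: V_E/R_E = (V_BB−0.7−V_E)/R_B + (V_CC−0.2−V_E)/R_C, giving V_E = 0.399 V.
I_C = (V_CC − 0.2 − V_E)/R_C = (7.6 − 0.399)/3.3 = 2.18 mA.
Check: I_B = (4.6 − 0.399)/120 = 0.035 mA, and β·I_B = 5.25 mA > I_C, confirming saturation.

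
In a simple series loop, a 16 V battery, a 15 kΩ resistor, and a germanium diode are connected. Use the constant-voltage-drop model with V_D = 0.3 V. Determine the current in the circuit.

I ≈ 1 mA

KVL around the loop: 16 = V_D + I·R = 0.3 + I × 15 kΩ.
So I = (16 − 0.3) / 15 kΩ = 15.7 / 15 = 1.05 mA.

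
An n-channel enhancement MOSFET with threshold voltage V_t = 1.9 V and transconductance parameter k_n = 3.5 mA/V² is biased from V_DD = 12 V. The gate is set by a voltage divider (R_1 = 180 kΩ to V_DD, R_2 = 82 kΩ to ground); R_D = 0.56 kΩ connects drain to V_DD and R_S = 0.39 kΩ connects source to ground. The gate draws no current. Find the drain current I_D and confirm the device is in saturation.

V_G = V_DD·R_2/(R_1+R_2) = 12×82/262 = 3.76 V.
Assume saturation: I_D = (k_n/2)(V_GS − V_t)² with V_GS = V_G − I_D·R_S = 3.76 − 0.39·I_D.
Substituting gives 0.266·I_D² − 3.53·I_D + 6.03 = 0, with roots I_D = 2.01 or 11.3 mA.
The root I_D = 11.3 mA gives V_GS = -0.637 V ≤ V_t, so take I_D = 2.01 mA.
Then V_GS = 2.97 V and V_DS = V_DD − I_D(R_D+R_S) = 12 − 2.01×0.95 = 10.1 V.
Saturation requires V_DS ≥ V_GS − V_t = 1.07 V; 10.1 ≥ 1.07 ✓.

I_D ≈ 2 mA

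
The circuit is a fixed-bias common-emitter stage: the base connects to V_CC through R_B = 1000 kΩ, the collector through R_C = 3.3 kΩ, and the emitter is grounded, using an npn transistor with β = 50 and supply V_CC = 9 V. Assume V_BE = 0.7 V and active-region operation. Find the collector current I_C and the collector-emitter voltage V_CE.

I_C ≈ 0.41 mA, V_CE ≈ 7.6 V

Base loop: V_CC = I_B·R_B + V_BE, so I_B = (9 − 0.7)/1000 kΩ = 0.0083 mA.
In the active region I_C = β·I_B = 50 × 0.0083 = 0.415 mA.
Collector loop: V_CE = V_CC − I_C·R_C = 9 − 0.415×3.3 = 7.63 V.
Since V_CE = 7.63 V > V_CE(sat) ≈ 0.2 V, the transistor is in the active region as assumed.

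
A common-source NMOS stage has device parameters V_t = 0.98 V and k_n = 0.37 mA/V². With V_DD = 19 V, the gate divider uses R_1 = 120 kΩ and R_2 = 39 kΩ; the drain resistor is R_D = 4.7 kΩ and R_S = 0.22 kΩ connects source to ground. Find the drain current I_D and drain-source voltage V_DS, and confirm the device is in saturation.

V_G = V_DD·R_2/(R_1+R_2) = 19×39/159 = 4.66 V.
Assume saturation: I_D = (k_n/2)(V_GS − V_t)² with V_GS = V_G − I_D·R_S = 4.66 − 0.22·I_D.
Substituting gives 0.00895·I_D² − 1.3·I_D + 2.51 = 0, with roots I_D = 1.95 or 143 mA.
The root I_D = 143 mA gives V_GS = -26.8 V ≤ V_t, so take I_D = 1.95 mA.
Then V_GS = 4.23 V and V_DS = V_DD − I_D(R_D+R_S) = 19 − 1.95×4.92 = 9.38 V.
Saturation requires V_DS ≥ V_GS − V_t = 3.25 V; 9.38 ≥ 3.25 ✓.

I_D ≈ 2 mA, V_DS ≈ 9.4 V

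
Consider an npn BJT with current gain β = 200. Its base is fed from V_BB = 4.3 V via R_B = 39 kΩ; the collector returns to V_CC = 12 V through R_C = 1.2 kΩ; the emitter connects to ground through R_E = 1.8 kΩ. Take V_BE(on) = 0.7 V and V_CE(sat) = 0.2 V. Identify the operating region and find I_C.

Assume active. Base-emitter loop: I_B = (V_BB − V_BE)/(R_B + (β+1)R_E) = (4.3 − 0.7)/(39 + 201×1.8) = 0.00898 mA.
I_C = β·I_B = 200×0.00898 = 1.8 mA.
V_CE = V_CC − I_C·R_C − I_E·R_E = 12 − 1.8×1.2 − 1.81×1.8 = 6.59 V > V_CE(sat), so the active-region assumption holds.

active; I_C ≈ 1.8 mA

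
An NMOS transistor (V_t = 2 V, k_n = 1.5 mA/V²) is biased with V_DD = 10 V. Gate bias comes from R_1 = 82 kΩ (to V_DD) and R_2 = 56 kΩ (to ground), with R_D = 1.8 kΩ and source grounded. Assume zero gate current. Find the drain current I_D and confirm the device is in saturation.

I_D ≈ 3.2 mA

V_G = V_DD·R_2/(R_1+R_2) = 10×56/138 = 4.06 V. With the source grounded, V_GS = V_G = 4.06 V.
Assume saturation: I_D = (k_n/2)(V_GS − V_t)² = (1.5/2)×(4.06 − 2)² = 0.75×2.06² = 3.18 mA.
V_DS = V_DD − I_D·R_D = 10 − 3.18×1.8 = 4.28 V.
Saturation requires V_DS ≥ V_GS − V_t = 2.06 V; 4.28 ≥ 2.06 ✓.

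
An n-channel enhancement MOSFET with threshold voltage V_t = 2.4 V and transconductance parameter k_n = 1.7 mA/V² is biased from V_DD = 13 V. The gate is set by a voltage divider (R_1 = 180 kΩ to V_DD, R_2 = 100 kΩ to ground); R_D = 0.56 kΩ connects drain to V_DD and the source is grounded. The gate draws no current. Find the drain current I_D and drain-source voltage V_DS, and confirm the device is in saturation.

I_D ≈ 4.3 mA, V_DS ≈ 11 V

V_G = V_DD·R_2/(R_1+R_2) = 13×100/280 = 4.64 V. With the source grounded, V_GS = V_G = 4.64 V.
Assume saturation: I_D = (k_n/2)(V_GS − V_t)² = (1.7/2)×(4.64 − 2.4)² = 0.85×2.24² = 4.28 mA.
V_DS = V_DD − I_D·R_D = 13 − 4.28×0.56 = 10.6 V.
Saturation requires V_DS ≥ V_GS − V_t = 2.24 V; 10.6 ≥ 2.24 ✓.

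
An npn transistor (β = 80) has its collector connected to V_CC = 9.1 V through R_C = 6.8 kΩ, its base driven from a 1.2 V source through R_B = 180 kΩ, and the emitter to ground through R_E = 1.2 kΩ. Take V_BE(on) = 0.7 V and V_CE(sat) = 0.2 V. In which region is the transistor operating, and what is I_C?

active; I_C ≈ 0.14 mA

Assume active. Base-emitter loop: I_B = (V_BB − V_BE)/(R_B + (β+1)R_E) = (1.2 − 0.7)/(180 + 81×1.2) = 0.0018 mA.
I_C = β·I_B = 80×0.0018 = 0.144 mA.
V_CE = V_CC − I_C·R_C − I_E·R_E = 9.1 − 0.144×6.8 − 0.146×1.2 = 7.94 V > V_CE(sat), so the active-region assumption holds.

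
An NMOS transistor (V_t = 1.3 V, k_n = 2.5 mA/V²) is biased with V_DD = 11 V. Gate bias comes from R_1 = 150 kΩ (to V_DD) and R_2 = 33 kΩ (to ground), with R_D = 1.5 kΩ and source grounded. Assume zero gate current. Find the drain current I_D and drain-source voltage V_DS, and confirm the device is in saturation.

V_G = V_DD·R_2/(R_1+R_2) = 11×33/183 = 1.98 V. With the source grounded, V_GS = V_G = 1.98 V.
Assume saturation: I_D = (k_n/2)(V_GS − V_t)² = (2.5/2)×(1.98 − 1.3)² = 1.25×0.684² = 0.584 mA.
V_DS = V_DD − I_D·R_D = 11 − 0.584×1.5 = 10.1 V.
Saturation requires V_DS ≥ V_GS − V_t = 0.684 V; 10.1 ≥ 0.684 ✓.

I_D ≈ 0.58 mA, V_DS ≈ 10 V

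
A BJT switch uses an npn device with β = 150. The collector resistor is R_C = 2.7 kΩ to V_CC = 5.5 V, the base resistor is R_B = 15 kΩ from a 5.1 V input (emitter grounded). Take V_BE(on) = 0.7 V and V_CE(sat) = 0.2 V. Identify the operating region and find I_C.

saturation; I_C ≈ 2 mA

Assume active: I_B = (5.1 − 0.7)/15 = 0.293 mA, giving I_C = β·I_B = 44 mA.
But then V_CE = 5.5 − 44×2.7 = -113 V < V_CE(sat) = 0.2 V — impossible in the active region.
So the transistor is saturated. With V_CE = 0.2 V, I_C = (V_CC − 0.2)/R_C = 5.3/2.7 = 1.96 mA.
Check: β·I_B = 44 mA > I_C = 1.96 mA, confirming saturation.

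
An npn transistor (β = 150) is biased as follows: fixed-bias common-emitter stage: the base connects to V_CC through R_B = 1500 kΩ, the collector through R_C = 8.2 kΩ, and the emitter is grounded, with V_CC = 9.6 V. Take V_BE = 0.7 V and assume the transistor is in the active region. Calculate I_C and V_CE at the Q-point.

Base loop: V_CC = I_B·R_B + V_BE, so I_B = (9.6 − 0.7)/1500 kΩ = 0.00593 mA.
In the active region I_C = β·I_B = 150 × 0.00593 = 0.89 mA.
Collector loop: V_CE = V_CC − I_C·R_C = 9.6 − 0.89×8.2 = 2.3 V.
Since V_CE = 2.3 V > V_CE(sat) ≈ 0.2 V, the transistor is in the active region as assumed.

I_C ≈ 0.89 mA, V_CE ≈ 2.3 V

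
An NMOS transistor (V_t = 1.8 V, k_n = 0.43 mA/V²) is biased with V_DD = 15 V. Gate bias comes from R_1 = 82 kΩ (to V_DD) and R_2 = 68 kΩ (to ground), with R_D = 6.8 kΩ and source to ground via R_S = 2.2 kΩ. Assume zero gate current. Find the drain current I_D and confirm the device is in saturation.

V_G = V_DD·R_2/(R_1+R_2) = 15×68/150 = 6.8 V.
Assume saturation: I_D = (k_n/2)(V_GS − V_t)² with V_GS = V_G − I_D·R_S = 6.8 − 2.2·I_D.
Substituting gives 1.04·I_D² − 5.73·I_D + 5.38 = 0, with roots I_D = 1.2 or 4.31 mA.
The root I_D = 4.31 mA gives V_GS = -2.68 V ≤ V_t, so take I_D = 1.2 mA.
Then V_GS = 4.16 V and V_DS = V_DD − I_D(R_D+R_S) = 15 − 1.2×9 = 4.21 V.
Saturation requires V_DS ≥ V_GS − V_t = 2.36 V; 4.21 ≥ 2.36 ✓.

I_D ≈ 1.2 mA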